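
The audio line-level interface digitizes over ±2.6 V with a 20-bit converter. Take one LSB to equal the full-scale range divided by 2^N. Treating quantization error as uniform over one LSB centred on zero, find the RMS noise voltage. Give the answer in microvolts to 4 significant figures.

Full-scale range = 2.6 V − (-2.6 V) = 5.2 V.
LSB = 5.2 V ÷ 2^20 = 5.2/1048576 V = 4.95911 µV.
σ_q = LSB/√12 = 4.95911 µV/3.4641 = 1.432 µV.

1.432 µV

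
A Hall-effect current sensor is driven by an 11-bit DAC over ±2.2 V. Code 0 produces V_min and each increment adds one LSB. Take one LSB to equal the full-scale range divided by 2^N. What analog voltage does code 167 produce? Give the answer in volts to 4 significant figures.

Span: 2.2 V − (-2.2 V) = 4.4 V. LSB = 4.4 V / 2^11.
Output = V_min + (167/2048) × range = -2.2 + 0.0815430 × 4.4 V
      = -2.2 + 0.358789 = -1.84121 V.

-1.841 V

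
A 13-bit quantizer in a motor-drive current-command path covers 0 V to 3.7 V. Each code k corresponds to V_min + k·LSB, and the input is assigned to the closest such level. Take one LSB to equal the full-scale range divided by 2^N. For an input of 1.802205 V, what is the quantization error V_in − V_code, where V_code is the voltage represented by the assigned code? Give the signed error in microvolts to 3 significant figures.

+81.0 µV

Range is 3.7 V. LSB = 3.7 V / 2^13 ≈ 451.7 µV.
(V_in − V_min)/LSB = (1.802205 − (0)) × 8192/3.7 = 3990.1793 → nearest code k = 3990.
V_code = 0 + (3990/8192) × 3.7 = 1.802124023 V.
V_in − V_code = 1.802205 − (1.802124023) = +81.0 µV.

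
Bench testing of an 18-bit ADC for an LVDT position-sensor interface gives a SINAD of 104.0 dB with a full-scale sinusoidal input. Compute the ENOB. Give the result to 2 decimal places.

16.98 bits

ENOB = (SINAD − 1.76) / 6.02 = (104.0 − 1.76) / 6.02 = 102.24 / 6.02 = 16.9834.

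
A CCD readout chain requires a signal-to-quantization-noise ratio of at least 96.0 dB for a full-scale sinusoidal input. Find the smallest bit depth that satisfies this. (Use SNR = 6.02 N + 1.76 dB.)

16 bits

Required N = ⌈(96.0 − 1.76)/6.02⌉ = ⌈15.654⌉ = 16.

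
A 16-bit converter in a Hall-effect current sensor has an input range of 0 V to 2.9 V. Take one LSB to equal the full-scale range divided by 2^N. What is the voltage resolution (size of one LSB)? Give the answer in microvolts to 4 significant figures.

44.25 µV

V_FS = 2.9 V.
There are 2^16 = 65536 steps.
LSB = 2.9 V / 2^16 = 44.25 µV.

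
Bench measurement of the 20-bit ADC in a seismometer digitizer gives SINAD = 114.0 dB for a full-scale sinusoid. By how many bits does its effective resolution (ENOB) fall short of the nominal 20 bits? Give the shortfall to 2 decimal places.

Effective bits = (114.0 − 1.76)/6.02 = 18.6445.
Lost resolution: 20 − 18.6445 = 1.3555 bits.

1.36 bits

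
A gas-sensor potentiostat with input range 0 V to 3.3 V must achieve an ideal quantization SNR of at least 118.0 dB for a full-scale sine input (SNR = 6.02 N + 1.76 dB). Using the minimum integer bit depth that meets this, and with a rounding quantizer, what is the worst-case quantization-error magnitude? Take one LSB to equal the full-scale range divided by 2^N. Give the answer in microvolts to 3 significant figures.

1.57 µV

Full-scale range = 3.3 V.
Solving 6.02 N ≥ 118.0 − 1.76: N ≥ 19.309. Round up → N = 20.
One LSB is 3.3 V / 1048576 = 3.1471 µV.
Half an LSB is 1.57 µV.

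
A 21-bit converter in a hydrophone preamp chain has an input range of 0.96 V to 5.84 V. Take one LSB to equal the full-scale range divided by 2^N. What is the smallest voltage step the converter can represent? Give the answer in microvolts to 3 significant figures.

Range = 5.84 − (0.96) = 4.88 V.
2^21 = 2097152 levels.
One LSB is 4.88 V / 2097152 = 2.33 µV.

2.33 µV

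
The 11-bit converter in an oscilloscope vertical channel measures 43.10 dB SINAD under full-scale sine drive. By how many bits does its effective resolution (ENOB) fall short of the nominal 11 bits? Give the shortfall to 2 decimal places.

Effective bits = (43.10 − 1.76)/6.02 = 6.8671.
11 − 6.8671 = 4.13 bits below nominal.

4.13 bits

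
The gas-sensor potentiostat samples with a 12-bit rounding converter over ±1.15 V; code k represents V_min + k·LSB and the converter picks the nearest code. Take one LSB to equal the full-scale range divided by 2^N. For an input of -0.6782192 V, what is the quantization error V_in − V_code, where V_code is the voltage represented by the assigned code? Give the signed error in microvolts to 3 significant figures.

+101 µV

Range = 1.15 − (-1.15) = 2.3 V. LSB = 2.3 V / 2^12 ≈ 0.5615 mV.
Position in LSBs: (-0.6782192 − (-1.15)) × 4096/2.3 = 840.1801; rounding gives k = 840.
V_code = -1.15 + (840/4096) × 2.3 = -0.6783203125 V.
Error = V_in − V_code = -0.6782192 − (-0.6783203125) = +101 µV.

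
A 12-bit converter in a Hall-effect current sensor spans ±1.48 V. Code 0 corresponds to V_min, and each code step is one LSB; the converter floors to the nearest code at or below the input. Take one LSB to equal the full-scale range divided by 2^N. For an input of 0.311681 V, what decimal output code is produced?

The full-scale span is 1.48 − (-1.48) = 2.96 V. LSB = 2.96 V / 2^12 ≈ 0.7227 mV.
V_in − V_min = 0.311681 − (-1.48) = 1.791681 V.
Divide by LSB: 1.791681 × 4096/2.96 = 2479.2991.
Truncating gives code 2479.

2479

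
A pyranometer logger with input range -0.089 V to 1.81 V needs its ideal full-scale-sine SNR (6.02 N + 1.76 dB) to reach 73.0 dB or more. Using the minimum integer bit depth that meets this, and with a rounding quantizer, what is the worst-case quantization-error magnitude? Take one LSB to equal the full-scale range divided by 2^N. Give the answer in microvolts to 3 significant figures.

232 µV

Span: 1.81 V − (-0.089 V) = 1.899 V.
Solving 6.02 N ≥ 73.0 − 1.76: N ≥ 11.834. Round up → N = 12.
LSB = 1.899 V / 2^12 = 463.62 µV.
Half an LSB is 232 µV.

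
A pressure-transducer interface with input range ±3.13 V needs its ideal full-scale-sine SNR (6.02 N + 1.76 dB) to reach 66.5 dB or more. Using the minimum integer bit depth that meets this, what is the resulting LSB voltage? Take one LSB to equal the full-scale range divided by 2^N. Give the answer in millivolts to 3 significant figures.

3.06 mV

Full-scale range = 3.13 V − (-3.13 V) = 6.26 V.
6.02 N + 1.76 ≥ 66.5 gives N ≥ 10.754, so the minimum integer is 11.
LSB = 6.26 V ÷ 2^11 = 6.26/2048 V = 3.06 mV.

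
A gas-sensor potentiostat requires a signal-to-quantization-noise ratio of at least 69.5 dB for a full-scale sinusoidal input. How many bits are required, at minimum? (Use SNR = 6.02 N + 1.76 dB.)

12 bits

Solving 6.02 N ≥ 69.5 − 1.76: N ≥ 11.252. Round up → N = 12.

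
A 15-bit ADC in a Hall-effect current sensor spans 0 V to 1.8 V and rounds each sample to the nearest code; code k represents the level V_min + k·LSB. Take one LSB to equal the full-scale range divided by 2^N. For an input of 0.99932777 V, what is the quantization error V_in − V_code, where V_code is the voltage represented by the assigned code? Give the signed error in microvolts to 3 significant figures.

Full-scale range = 1.8 V. LSB = 1.8 V / 2^15 ≈ 54.93 µV.
(V_in − V_min)/LSB = (0.99932777 − (0)) × 32768/1.8 = 18192.2069 → nearest code k = 18192.
Reconstructed level: 0 + 18192 × 1.8/32768 V = 0.99931640625 V.
Error = V_in − V_code = 0.99932777 − (0.99931640625) = +11.4 µV.

+11.4 µV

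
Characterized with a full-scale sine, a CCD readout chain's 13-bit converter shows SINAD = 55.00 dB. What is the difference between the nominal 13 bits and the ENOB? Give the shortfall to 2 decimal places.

N_eff = (55.00 − 1.76)/6.02 = 8.8439 bits.
Lost resolution: 13 − 8.8439 = 4.1561 bits.

4.16 bits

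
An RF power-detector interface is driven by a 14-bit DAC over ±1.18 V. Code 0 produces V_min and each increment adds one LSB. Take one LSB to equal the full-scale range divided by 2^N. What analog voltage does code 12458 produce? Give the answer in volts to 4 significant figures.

0.6145 V

Full-scale range = 1.18 V − (-1.18 V) = 2.36 V. LSB = 2.36 V / 2^14.
Output = V_min + (12458/16384) × range = -1.18 + 0.760376 × 2.36 V
      = -1.18 V + 1.79449 V = 0.614487 V.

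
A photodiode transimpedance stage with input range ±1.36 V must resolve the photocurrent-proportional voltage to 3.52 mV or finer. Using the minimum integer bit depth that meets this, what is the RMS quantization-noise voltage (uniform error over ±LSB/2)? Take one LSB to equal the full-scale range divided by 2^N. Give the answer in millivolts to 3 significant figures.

0.767 mV

Span: 1.36 V − (-1.36 V) = 2.72 V.
2.72 V / 3.52 mV = 772.7. Since 2^9 = 512 and 2^10 = 1024, N = 10.
LSB = 2.72 V ÷ 2^10 = 2.72/1024 V = 2.6563 mV.
σ_q = LSB/√12 = 2.6563 mV/3.4641 = 0.767 mV.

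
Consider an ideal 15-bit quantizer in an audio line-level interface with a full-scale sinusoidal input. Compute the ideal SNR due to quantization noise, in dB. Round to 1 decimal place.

92.1 dB

Ideal quantization SNR: 6.02 × 15 + 1.76 dB = 92.1 dB.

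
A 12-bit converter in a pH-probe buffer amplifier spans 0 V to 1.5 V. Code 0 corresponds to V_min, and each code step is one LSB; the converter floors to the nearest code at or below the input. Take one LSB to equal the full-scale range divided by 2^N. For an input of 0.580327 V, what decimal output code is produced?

1584

V_FS = 1.5 V. LSB = 1.5 V / 2^12 ≈ 366.2 µV.
code = ⌊(V_in − V_min)/LSB⌋ = ⌊(V_in − V_min) × 2^12 / range⌋
     = ⌊(0.580327 − (0)) × 4096 / 1.5⌋ = ⌊0.580327 × 4096/1.5⌋
     = ⌊1584.680⌋ = 1584.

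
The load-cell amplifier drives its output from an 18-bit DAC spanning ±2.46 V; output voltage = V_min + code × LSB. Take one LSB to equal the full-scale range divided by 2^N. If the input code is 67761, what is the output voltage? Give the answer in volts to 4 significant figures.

Span: 2.46 V − (-2.46 V) = 4.92 V. LSB = 4.92 V / 2^18.
Output = V_min + (67761/262144) × range = -2.46 + 0.258488 × 4.92 V
      = -2.46 + 1.27176 = -1.18824 V.

-1.188 V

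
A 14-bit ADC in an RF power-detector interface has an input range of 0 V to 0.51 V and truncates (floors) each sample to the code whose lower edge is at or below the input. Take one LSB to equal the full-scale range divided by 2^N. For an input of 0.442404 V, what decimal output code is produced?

Full-scale range = 0.51 V. LSB = 0.51 V / 2^14 ≈ 31.13 µV.
(V_in − V_min) × 2^14/range = (0.442404 − (0)) × 16384/0.51 = 14212.445.
Floor → code = 14212.

14212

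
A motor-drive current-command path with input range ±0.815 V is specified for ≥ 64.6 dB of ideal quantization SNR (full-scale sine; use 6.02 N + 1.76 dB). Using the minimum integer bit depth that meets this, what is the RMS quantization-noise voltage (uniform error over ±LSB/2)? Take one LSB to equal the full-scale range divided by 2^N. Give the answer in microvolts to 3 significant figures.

Span: 0.815 V − (-0.815 V) = 1.63 V.
6.02 N + 1.76 ≥ 64.6 gives N ≥ 10.439, so the minimum integer is 11.
LSB = 1.63 V / 2^11 = 0.79590 mV.
V_rms = LSB/√12 = 230 µV.

230 µV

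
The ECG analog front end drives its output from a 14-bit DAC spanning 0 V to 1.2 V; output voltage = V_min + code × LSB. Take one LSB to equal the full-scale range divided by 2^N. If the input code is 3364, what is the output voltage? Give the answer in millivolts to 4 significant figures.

Span = 1.2 V. LSB = 1.2 V / 2^14.
Output = V_min + (3364/16384) × range = 0 + 0.205322 × 1.2 V
      = 0 V + 0.246387 V = 0.246387 V.

246.4 mV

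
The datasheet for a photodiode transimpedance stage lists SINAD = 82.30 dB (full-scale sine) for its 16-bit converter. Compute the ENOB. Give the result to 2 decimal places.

Inverting SNR = 6.02 N + 1.76: N_eff = (82.30 − 1.76)/6.02 = 13.3787.

13.38 bits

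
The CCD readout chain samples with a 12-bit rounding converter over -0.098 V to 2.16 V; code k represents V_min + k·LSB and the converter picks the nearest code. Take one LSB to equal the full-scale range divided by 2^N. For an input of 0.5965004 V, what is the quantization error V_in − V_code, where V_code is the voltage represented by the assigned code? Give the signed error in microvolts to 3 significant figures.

−99.2 µV

Full-scale range = 2.16 V − (-0.098 V) = 2.258 V. LSB = 2.258 V / 2^12 ≈ 0.5513 mV.
Position in LSBs: (0.5965004 − (-0.098)) × 4096/2.258 = 1259.8200; rounding gives k = 1260.
V_code = V_min + k × range/2^12 = -0.098 + 1260 × 2.258/4096 = 0.5965996094 V.
e = 0.5965004 − (0.5965996094) = −99.2 µV.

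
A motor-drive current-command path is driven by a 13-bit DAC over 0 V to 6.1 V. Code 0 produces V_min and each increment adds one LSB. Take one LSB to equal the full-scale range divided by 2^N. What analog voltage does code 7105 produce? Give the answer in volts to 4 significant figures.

Full-scale range = 6.1 V. LSB = 6.1 V / 2^13.
V_out = 0 + 7105 × (6.1/8192) V
      = 0 V + 5.29059 V = 5.29059 V.

5.291 V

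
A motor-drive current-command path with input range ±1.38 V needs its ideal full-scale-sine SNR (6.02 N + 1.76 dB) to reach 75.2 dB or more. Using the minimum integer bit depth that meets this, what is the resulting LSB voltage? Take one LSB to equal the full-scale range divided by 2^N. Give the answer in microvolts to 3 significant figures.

337 µV

Span: 1.38 V − (-1.38 V) = 2.76 V.
6.02 N + 1.76 ≥ 75.2 gives N ≥ 12.199, so the minimum integer is 13.
One LSB is 2.76 V / 8192 = 337 µV.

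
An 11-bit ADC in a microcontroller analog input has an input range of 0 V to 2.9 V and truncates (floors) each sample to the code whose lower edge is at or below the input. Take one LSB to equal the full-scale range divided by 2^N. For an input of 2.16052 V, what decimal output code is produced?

1525

Full-scale range = 2.9 V. LSB = 2.9 V / 2^11 ≈ 1.416 mV.
V_in − V_min = 2.16052 − (0) = 2.16052 V.
Divide by LSB: 2.16052 × 2048/2.9 = 1525.7741.
Truncating gives code 1525.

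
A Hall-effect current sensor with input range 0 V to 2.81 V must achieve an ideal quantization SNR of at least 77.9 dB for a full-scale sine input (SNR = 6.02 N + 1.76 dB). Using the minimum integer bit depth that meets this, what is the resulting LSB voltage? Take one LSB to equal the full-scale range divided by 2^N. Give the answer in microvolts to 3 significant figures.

343 µV

Span = 2.81 V.
Solving 6.02 N ≥ 77.9 − 1.76: N ≥ 12.648. Round up → N = 13.
Step size = 2.81/8192 V = 343 µV.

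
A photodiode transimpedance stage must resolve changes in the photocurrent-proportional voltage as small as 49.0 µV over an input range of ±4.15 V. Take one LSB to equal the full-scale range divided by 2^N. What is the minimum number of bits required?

The full-scale span is 4.15 − (-4.15) = 8.3 V.
Need 2^N ≥ 8.3 V / 49.0 µV = 169400 → N_min = 18.

18 bits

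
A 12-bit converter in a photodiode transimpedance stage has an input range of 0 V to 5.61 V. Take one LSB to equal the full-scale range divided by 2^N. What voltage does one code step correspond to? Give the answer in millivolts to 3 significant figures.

Range is 5.61 V.
2^12 = 4096 levels.
Step size = 5.61/4096 V = 1.37 mV.

1.37 mV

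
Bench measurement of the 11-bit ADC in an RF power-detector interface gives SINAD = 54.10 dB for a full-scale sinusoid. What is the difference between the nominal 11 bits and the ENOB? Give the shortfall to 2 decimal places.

2.31 bits

Effective bits = (54.10 − 1.76)/6.02 = 8.6944.
11 − 8.6944 = 2.31 bits below nominal.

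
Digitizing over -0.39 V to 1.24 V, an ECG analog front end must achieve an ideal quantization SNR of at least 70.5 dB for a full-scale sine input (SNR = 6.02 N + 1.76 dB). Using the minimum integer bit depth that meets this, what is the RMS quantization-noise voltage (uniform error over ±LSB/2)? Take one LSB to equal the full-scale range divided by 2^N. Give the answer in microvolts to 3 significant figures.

The full-scale span is 1.24 − (-0.39) = 1.63 V.
Solving 6.02 N ≥ 70.5 − 1.76: N ≥ 11.419. Round up → N = 12.
LSB = 1.63 V ÷ 2^12 = 1.63/4096 V = 397.95 µV.
σ_q = LSB/√12 = 397.95 µV/3.4641 = 115 µV.

115 µV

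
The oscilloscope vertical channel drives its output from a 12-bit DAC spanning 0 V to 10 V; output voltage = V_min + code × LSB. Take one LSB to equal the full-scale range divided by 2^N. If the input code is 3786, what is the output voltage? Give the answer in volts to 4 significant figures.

9.243 V

Range is 10 V. LSB = 10 V / 2^12.
V_out = 0 + 3786 × (10/4096) V
      = 0 V + 9.24316 V = 9.24316 V.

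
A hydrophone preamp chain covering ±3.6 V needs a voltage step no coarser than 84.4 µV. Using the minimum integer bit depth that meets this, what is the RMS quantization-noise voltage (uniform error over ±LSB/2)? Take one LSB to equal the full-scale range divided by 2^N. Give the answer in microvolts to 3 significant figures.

Full-scale range = 3.6 V − (-3.6 V) = 7.2 V.
7.2 V / 84.4 µV = 85310. Since 2^16 = 65536 and 2^17 = 131072, N = 17.
One LSB is 7.2 V / 131072 = 54.932 µV.
V_rms = LSB/√12 = 15.9 µV.

15.9 µV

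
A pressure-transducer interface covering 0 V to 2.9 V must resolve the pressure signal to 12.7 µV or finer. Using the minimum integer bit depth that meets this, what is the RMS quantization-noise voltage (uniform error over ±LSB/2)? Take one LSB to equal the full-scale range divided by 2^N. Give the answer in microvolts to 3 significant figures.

3.19 µV

Full-scale range = 2.9 V.
2.9 V / 12.7 µV = 228300. Since 2^17 = 131072 and 2^18 = 262144, N = 18.
LSB = 2.9 V ÷ 2^18 = 2.9/262144 V = 11.063 µV.
RMS noise = LSB/√12 = 3.19 µV.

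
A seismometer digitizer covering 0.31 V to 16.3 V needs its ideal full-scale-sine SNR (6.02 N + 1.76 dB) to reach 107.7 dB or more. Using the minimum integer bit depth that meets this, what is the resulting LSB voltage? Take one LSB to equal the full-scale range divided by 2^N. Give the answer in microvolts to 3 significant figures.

Span: 16.3 V − (0.31 V) = 15.99 V.
6.02 N + 1.76 ≥ 107.7 gives N ≥ 17.598, so the minimum integer is 18.
LSB = 15.99 V / 2^18 = 61.0 µV.

61.0 µV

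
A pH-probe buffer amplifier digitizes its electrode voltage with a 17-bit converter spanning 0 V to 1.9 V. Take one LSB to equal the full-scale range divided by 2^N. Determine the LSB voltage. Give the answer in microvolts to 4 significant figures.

Full-scale range = 1.9 V.
Number of codes = 2^17 = 131072.
LSB = 1.9 V / 2^17 = 14.50 µV.

14.50 µV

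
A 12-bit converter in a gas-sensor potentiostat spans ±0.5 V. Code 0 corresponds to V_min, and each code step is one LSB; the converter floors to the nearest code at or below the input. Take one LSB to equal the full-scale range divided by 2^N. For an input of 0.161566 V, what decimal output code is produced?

Span: 0.5 V − (-0.5 V) = 1 V. LSB = 1 V / 2^12 ≈ 244.1 µV.
code = ⌊(V_in − V_min)/LSB⌋ = ⌊(V_in − V_min) × 2^12 / range⌋
     = ⌊(0.161566 − (-0.5)) × 4096 / 1⌋ = ⌊0.661566 × 4096/1⌋
     = ⌊2709.774⌋ = 2709.

2709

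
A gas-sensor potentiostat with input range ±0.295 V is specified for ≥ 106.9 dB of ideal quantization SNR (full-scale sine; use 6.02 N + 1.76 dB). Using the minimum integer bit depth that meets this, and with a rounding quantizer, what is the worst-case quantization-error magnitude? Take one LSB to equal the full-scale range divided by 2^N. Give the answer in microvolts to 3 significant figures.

Range = 0.295 − (-0.295) = 0.59 V.
N ≥ (106.9 − 1.76)/6.02 = 17.465 → N_min = 18.
LSB = 0.59 V / 2^18 = 2.2507 µV.
|e|_max = LSB/2 = 1.13 µV.

1.13 µV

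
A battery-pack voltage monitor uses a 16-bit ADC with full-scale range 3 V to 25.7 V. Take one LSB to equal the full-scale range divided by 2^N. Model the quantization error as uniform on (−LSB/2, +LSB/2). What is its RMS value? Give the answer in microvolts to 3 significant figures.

100 µV

Range = 25.7 − (3) = 22.7 V.
LSB = 22.7 V ÷ 2^16 = 22.7/65536 V = 346.37 µV.
For a uniform distribution on [−LSB/2, +LSB/2], V_rms = LSB/√12 = 346.37 µV/3.4641 = 100 µV.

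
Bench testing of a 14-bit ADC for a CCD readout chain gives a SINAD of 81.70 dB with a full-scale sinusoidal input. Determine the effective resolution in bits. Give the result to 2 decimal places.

13.28 bits

Inverting SNR = 6.02 N + 1.76: N_eff = (81.70 − 1.76)/6.02 = 13.2791.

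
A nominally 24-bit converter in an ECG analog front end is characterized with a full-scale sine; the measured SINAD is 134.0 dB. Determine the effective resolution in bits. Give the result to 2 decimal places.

21.97 bits

Inverting SNR = 6.02 N + 1.76: N_eff = (134.0 − 1.76)/6.02 = 21.9668.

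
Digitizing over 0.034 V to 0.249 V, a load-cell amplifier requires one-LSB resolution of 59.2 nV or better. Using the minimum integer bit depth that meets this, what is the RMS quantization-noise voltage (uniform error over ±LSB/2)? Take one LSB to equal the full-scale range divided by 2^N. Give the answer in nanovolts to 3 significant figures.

Span: 0.249 V − (0.034 V) = 0.215 V.
Need 2^N ≥ 0.215 V / 59.2 nV = 3.632e6 → N_min = 22.
Step size = 0.215/4194304 V = 51.260 nV.
V_rms = LSB/√12 = 14.8 nV.

14.8 nV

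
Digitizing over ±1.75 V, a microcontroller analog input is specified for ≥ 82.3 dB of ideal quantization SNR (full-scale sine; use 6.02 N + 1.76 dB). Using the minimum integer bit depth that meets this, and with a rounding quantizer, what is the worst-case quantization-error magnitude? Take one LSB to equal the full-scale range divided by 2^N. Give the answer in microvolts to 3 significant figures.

Range = 1.75 − (-1.75) = 3.5 V.
N ≥ (82.3 − 1.76)/6.02 = 13.379 → N_min = 14.
LSB = 3.5 V ÷ 2^14 = 3.5/16384 V = 213.62 µV.
Half an LSB is 107 µV.

107 µV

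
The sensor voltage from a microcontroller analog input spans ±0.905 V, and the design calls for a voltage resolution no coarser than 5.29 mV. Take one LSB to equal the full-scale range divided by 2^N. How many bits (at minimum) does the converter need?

9 bits

The full-scale span is 0.905 − (-0.905) = 1.81 V.
Need 2^N ≥ 1.81 V / 5.29 mV = 342.2 → N_min = 9.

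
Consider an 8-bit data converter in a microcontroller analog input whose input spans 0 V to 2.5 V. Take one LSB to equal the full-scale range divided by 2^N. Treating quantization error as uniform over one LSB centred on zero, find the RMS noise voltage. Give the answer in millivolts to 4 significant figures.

2.819 mV

Span = 2.5 V.
Step size = 2.5/256 V = 9.76563 mV.
RMS of a uniform error over width LSB is LSB/√12 = 2.819 mV.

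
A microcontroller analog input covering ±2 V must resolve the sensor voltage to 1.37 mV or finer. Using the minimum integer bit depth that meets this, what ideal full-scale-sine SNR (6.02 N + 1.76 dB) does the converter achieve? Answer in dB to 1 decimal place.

Full-scale range = 2 V − (-2 V) = 4 V.
Need 2^N ≥ 4 V / 1.37 mV = 2920 → N_min = 12.
6.02(12) + 1.76 = 74.00 dB.

74.0 dB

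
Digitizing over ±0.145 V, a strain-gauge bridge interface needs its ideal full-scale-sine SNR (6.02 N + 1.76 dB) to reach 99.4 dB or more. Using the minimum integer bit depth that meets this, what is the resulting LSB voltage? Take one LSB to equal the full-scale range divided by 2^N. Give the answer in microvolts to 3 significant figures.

The full-scale span is 0.145 − (-0.145) = 0.29 V.
Required N = ⌈(99.4 − 1.76)/6.02⌉ = ⌈16.219⌉ = 17.
LSB = 0.29 V ÷ 2^17 = 0.29/131072 V = 2.21 µV.

2.21 µV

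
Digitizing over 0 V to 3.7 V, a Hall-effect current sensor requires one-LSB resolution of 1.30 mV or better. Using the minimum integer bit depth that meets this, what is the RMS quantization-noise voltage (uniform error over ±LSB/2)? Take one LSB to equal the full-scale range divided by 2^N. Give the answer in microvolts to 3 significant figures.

Full-scale range = 3.7 V.
Levels needed ≥ 3.7/1.30 mV = 2846. 2^12 = 4096 suffices, so N_min = 12.
LSB = 3.7 V ÷ 2^12 = 3.7/4096 V = 0.90332 mV.
V_rms = LSB/√12 = 261 µV.

261 µV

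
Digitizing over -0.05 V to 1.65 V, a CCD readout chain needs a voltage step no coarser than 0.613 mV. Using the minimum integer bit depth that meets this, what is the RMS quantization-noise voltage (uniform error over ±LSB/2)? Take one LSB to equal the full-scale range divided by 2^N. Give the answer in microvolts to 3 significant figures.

120 µV

The full-scale span is 1.65 − (-0.05) = 1.7 V.
Levels needed ≥ 1.7/0.613 mV = 2773. 2^12 = 4096 suffices, so N_min = 12.
Step size = 1.7/4096 V = 415.04 µV.
RMS noise = LSB/√12 = 120 µV.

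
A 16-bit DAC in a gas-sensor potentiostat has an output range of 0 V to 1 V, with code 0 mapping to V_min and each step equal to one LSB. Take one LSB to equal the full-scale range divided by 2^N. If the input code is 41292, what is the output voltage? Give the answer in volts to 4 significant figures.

Range is 1 V. LSB = 1 V / 2^16.
V_out = 0 + 41292 × (1/65536) V
      = 0 + 0.630066 = 0.630066 V.

0.6301 V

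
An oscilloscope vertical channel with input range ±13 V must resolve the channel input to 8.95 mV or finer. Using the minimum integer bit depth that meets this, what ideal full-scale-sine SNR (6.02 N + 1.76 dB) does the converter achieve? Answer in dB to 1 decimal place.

The full-scale span is 13 − (-13) = 26 V.
26 V / 8.95 mV = 2905. Since 2^11 = 2048 and 2^12 = 4096, N = 12.
SNR = 6.02 × 12 + 1.76 = 74.00 dB.

74.0 dB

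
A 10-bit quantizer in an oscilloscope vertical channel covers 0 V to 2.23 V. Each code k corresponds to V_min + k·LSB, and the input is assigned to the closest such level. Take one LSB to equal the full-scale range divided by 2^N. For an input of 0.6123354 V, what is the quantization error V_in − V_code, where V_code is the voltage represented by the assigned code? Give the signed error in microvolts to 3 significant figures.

V_FS = 2.23 V. LSB = 2.23 V / 2^10 ≈ 2.178 mV.
(V_in − V_min)/LSB = (0.6123354 − (0)) × 1024/2.23 = 281.1800 → nearest code k = 281.
V_code = 0 + (281/1024) × 2.23 = 0.6119433594 V.
Error = V_in − V_code = 0.6123354 − (0.6119433594) = +392 µV.

+392 µV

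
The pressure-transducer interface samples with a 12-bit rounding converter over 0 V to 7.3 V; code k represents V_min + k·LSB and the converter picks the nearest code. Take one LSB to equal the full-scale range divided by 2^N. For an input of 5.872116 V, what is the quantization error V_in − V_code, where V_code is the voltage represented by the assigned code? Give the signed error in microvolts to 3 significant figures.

−321 µV

V_FS = 7.3 V. LSB = 7.3 V / 2^12 ≈ 1.782 mV.
(5.872116 − (0)) / LSB = 5.872116 × 4096/7.3 = 3294.8202. Nearest integer: k = 3295.
V_code = 0 + (3295/4096) × 7.3 = 5.872436523 V.
V_in − V_code = 5.872116 − (5.872436523) = −321 µV.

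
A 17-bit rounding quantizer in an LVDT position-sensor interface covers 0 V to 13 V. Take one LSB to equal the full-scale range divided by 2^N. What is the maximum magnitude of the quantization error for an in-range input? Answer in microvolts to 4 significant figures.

49.59 µV

V_FS = 13 V.
LSB = 13 V ÷ 2^17 = 13/131072 V = 99.1821 µV.
Worst-case error for round-to-nearest is half an LSB: 49.59 µV.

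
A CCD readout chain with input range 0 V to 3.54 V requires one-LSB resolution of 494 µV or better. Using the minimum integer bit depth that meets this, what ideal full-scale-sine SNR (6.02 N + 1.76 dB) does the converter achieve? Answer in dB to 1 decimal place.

Range is 3.54 V.
Required number of levels: 3.54/494 µV = 7166.0; smallest N with 2^N ≥ that is 13.
Ideal SNR at N = 13: 6.02·13 + 1.76 = 80.0 dB.

80.0 dB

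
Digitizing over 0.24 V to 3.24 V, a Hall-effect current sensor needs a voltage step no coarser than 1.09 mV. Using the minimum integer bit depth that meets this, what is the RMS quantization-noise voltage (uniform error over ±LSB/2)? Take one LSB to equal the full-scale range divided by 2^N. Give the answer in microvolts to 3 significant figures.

Range = 3.24 − (0.24) = 3 V.
Levels needed ≥ 3/1.09 mV = 2752. 2^12 = 4096 suffices, so N_min = 12.
LSB = 3 V / 2^12 = 0.73242 mV.
V_rms = LSB/√12 = 211 µV.

211 µV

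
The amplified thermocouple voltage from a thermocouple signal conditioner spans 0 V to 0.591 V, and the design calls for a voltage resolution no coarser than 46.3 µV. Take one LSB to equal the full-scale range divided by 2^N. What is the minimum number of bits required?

V_FS = 0.591 V.
Need 2^N ≥ 0.591 V / 46.3 µV = 12760 → N_min = 14.

14 bits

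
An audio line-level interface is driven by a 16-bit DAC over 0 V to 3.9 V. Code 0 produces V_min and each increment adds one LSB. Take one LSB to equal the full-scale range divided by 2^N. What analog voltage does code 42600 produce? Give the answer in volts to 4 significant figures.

2.535 V

Span = 3.9 V. LSB = 3.9 V / 2^16.
V_out = 0 + 42600 × (3.9/65536) V
      = 0 V + 2.53510 V = 2.53510 V.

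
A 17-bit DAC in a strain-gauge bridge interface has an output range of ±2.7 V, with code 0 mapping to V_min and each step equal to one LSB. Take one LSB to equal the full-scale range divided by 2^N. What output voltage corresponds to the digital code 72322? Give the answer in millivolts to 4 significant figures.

The full-scale span is 2.7 − (-2.7) = 5.4 V. LSB = 5.4 V / 2^17.
Output = V_min + (72322/131072) × range = -2.7 + 0.551773 × 5.4 V
      = -2.7 V + 2.97957 V = 0.279575 V.

279.6 mV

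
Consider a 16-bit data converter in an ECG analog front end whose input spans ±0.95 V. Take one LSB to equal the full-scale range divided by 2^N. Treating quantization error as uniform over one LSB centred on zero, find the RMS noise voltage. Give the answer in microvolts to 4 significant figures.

8.369 µV

Range = 0.95 − (-0.95) = 1.9 V.
One LSB is 1.9 V / 65536 = 28.9917 µV.
For a uniform distribution on [−LSB/2, +LSB/2], V_rms = LSB/√12 = 28.9917 µV/3.4641 = 8.369 µV.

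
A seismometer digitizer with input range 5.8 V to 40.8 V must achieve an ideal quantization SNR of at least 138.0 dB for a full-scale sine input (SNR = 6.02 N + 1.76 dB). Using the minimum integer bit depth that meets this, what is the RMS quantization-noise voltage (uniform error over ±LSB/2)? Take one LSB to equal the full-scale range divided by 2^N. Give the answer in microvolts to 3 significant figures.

Span: 40.8 V − (5.8 V) = 35 V.
6.02 N + 1.76 ≥ 138.0 gives N ≥ 22.631, so the minimum integer is 23.
LSB = 35 V / 2^23 = 4.1723 µV.
σ_q = LSB/√12 = 4.1723 µV/3.4641 = 1.20 µV.

1.20 µV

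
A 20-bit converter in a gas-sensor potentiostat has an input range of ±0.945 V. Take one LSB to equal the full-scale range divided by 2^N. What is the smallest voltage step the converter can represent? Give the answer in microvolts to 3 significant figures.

Span: 0.945 V − (-0.945 V) = 1.89 V.
There are 2^20 = 1048576 steps.
LSB = 1.89 V ÷ 2^20 = 1.89/1048576 V = 1.80 µV.

1.80 µV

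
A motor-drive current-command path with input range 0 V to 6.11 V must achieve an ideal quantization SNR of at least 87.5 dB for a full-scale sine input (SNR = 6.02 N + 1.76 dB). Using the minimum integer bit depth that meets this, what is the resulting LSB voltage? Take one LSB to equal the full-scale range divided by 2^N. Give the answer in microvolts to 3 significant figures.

Full-scale range = 6.11 V.
Solving 6.02 N ≥ 87.5 − 1.76: N ≥ 14.243. Round up → N = 15.
LSB = 6.11 V / 2^15 = 186 µV.

186 µV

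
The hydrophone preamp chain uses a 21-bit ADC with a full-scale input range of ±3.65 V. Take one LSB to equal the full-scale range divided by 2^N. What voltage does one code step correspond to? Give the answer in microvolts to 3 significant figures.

3.48 µV

Span: 3.65 V − (-3.65 V) = 7.3 V.
Number of codes = 2^21 = 2097152.
One LSB is 7.3 V / 2097152 = 3.48 µV.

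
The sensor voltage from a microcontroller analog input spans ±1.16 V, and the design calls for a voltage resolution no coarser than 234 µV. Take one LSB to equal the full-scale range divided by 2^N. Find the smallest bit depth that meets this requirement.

14 bits

The full-scale span is 1.16 − (-1.16) = 2.32 V.
Required number of levels: 2.32/234 µV = 9914.5; smallest N with 2^N ≥ that is 14.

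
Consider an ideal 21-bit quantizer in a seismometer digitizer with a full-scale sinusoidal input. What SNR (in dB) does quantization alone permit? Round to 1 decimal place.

SNR = 6.02·21 + 1.76 = 128.18 dB.

128.2 dB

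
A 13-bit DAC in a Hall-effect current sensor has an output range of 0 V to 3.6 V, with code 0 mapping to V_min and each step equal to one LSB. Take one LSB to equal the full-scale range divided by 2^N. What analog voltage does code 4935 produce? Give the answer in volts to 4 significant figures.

2.169 V

V_FS = 3.6 V. LSB = 3.6 V / 2^13.
V_out = 0 + 4935 × (3.6/8192) V
      = 0 V + 2.16870 V = 2.16870 V.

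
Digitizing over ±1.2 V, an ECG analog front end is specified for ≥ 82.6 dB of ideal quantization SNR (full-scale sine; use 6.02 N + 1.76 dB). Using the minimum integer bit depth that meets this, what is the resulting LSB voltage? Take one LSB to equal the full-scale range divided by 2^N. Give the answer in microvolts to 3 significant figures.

146 µV

The full-scale span is 1.2 − (-1.2) = 2.4 V.
Required N = ⌈(82.6 − 1.76)/6.02⌉ = ⌈13.429⌉ = 14.
LSB = 2.4 V ÷ 2^14 = 2.4/16384 V = 146 µV.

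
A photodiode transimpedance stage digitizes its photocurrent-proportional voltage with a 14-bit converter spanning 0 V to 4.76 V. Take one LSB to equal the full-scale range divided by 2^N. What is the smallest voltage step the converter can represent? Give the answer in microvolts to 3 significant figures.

Full-scale range = 4.76 V.
There are 2^14 = 16384 steps.
LSB = 4.76 V / 2^14 = 291 µV.

291 µV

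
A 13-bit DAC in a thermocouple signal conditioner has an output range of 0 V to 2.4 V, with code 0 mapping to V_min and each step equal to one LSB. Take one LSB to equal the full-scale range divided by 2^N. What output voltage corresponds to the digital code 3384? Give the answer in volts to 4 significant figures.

0.9914 V

Range is 2.4 V. LSB = 2.4 V / 2^13.
V_out = 0 + 3384 × (2.4/8192) V
      = 0 + 0.991406 = 0.991406 V.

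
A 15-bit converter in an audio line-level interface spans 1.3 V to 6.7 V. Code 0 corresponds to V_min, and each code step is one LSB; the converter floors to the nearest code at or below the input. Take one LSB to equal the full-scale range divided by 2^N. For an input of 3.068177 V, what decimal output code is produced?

10729

Full-scale range = 6.7 V − (1.3 V) = 5.4 V. LSB = 5.4 V / 2^15 ≈ 164.8 µV.
(V_in − V_min) × 2^15/range = (3.068177 − (1.3)) × 32768/5.4 = 10729.560.
Floor → code = 10729.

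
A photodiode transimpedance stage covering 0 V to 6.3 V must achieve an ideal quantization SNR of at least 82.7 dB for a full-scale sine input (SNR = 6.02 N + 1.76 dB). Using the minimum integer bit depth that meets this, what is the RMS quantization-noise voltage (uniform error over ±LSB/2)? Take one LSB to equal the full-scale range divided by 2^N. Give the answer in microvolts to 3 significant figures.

111 µV

Range is 6.3 V.
6.02 N + 1.76 ≥ 82.7 gives N ≥ 13.445, so the minimum integer is 14.
LSB = 6.3 V ÷ 2^14 = 6.3/16384 V = 384.52 µV.
V_rms = LSB/√12 = 111 µV.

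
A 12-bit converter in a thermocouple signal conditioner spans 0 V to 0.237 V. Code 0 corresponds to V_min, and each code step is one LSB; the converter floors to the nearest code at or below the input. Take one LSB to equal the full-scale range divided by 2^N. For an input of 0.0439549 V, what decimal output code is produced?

759

Range is 0.237 V. LSB = 0.237 V / 2^12 ≈ 57.86 µV.
V_in − V_min = 0.0439549 − (0) = 0.0439549 V.
Divide by LSB: 0.0439549 × 4096/0.237 = 759.6594.
Truncating gives code 759.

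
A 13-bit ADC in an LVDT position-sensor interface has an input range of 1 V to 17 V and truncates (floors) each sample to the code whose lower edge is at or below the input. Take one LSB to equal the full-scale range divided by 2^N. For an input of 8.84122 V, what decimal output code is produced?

4014

Full-scale range = 17 V − (1 V) = 16 V. LSB = 16 V / 2^13 ≈ 1.953 mV.
code = ⌊(V_in − V_min)/LSB⌋ = ⌊(V_in − V_min) × 2^13 / range⌋
     = ⌊(8.84122 − (1)) × 8192 / 16⌋ = ⌊7.84122 × 8192/16⌋
     = ⌊4014.705⌋ = 4014.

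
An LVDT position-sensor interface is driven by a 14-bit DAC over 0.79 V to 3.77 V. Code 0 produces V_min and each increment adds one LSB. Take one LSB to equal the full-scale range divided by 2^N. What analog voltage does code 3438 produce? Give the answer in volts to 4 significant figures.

The full-scale span is 3.77 − (0.79) = 2.98 V. LSB = 2.98 V / 2^14.
V_out = 0.79 + 3438 × (2.98/16384) V
      = 0.79 + 0.625320 = 1.41532 V.

1.415 V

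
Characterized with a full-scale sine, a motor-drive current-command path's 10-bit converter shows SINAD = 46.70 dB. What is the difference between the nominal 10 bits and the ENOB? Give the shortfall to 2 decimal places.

2.53 bits

N_eff = (46.70 − 1.76)/6.02 = 7.4651 bits.
Shortfall = 10 − 7.4651 = 2.5349 bits.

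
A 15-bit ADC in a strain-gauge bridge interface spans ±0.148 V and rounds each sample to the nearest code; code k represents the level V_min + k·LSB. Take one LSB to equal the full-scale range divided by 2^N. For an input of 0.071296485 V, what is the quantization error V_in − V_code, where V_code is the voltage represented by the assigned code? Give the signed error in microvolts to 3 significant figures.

−2.59 µV

The full-scale span is 0.148 − (-0.148) = 0.296 V. LSB = 0.296 V / 2^15 ≈ 9.033 µV.
(0.071296485 − (-0.148)) / LSB = 0.219296485 × 32768/0.296 = 24276.7136. Nearest integer: k = 24277.
V_code = V_min + k × range/2^15 = -0.148 + 24277 × 0.296/32768 = 0.071299072266 V.
V_in − V_code = 0.071296485 − (0.071299072266) = −2.59 µV.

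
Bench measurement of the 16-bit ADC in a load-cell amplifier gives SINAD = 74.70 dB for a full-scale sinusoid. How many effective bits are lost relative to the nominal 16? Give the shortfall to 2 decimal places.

3.88 bits

N_eff = (74.70 − 1.76)/6.02 = 12.1163 bits.
16 − 12.1163 = 3.88 bits below nominal.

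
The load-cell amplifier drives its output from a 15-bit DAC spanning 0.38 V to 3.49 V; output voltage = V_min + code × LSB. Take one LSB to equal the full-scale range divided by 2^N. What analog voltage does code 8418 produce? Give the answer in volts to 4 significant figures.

1.179 V

Full-scale range = 3.49 V − (0.38 V) = 3.11 V. LSB = 3.11 V / 2^15.
Output = V_min + (8418/32768) × range = 0.38 + 0.256897 × 3.11 V
      = 0.38 + 0.798950 = 1.17895 V.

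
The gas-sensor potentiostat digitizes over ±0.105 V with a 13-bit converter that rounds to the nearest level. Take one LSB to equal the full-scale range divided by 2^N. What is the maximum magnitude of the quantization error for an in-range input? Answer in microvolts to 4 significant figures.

12.82 µV

Span: 0.105 V − (-0.105 V) = 0.21 V.
Step size = 0.21/8192 V = 25.6348 µV.
|e|_max = LSB/2 = 12.82 µV.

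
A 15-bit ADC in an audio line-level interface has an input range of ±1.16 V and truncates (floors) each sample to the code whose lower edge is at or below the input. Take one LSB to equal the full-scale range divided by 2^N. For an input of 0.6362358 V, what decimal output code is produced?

25370

The full-scale span is 1.16 − (-1.16) = 2.32 V. LSB = 2.32 V / 2^15 ≈ 70.80 µV.
V_in − V_min = 0.6362358 − (-1.16) = 1.7962358 V.
Divide by LSB: 1.7962358 × 32768/2.32 = 25370.2822.
Truncating gives code 25370.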